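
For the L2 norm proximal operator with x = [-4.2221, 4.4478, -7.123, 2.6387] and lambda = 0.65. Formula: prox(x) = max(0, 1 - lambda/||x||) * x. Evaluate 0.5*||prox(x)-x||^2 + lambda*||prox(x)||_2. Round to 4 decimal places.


Step 1: Compute ||x||.
||x|| = 9.7626
Step 2: Compute scaling factor.
scale = max(0, 1 - 0.65/9.7626) = 0.9334
Step 3: prox(x) = [-3.941, 4.1517, -6.6487, 2.463]
||prox(x)|| = 9.1126
Step 4: Proximal objective.
0.5*||prox-x||^2 = 0.2113
lambda*||prox|| = 5.9232
Total = 6.1345


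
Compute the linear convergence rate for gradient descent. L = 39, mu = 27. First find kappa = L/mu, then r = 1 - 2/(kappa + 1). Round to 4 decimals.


Step 1: Compute the condition number.
kappa = L/mu = 39/27 = 1.4444
Step 2: Compute the convergence rate.
r = 1 - 2/(kappa + 1) = 1 - 2*mu/(L + mu) = (L - mu)/(L + mu) = 12/66 = 0.1818


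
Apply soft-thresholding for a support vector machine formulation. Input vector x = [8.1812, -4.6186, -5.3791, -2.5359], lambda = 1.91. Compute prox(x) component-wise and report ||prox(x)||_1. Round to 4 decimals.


Soft-thresholding with lambda = 1.91:
prox(8.1812) = sign(8.1812)*max(|8.1812| - 1.91, 0) = 6.2712
prox(-4.6186) = sign(-4.6186)*max(|-4.6186| - 1.91, 0) = -2.7086
prox(-5.3791) = sign(-5.3791)*max(|-5.3791| - 1.91, 0) = -3.4691
prox(-2.5359) = sign(-2.5359)*max(|-2.5359| - 1.91, 0) = -0.6259
prox(x) = [6.2712, -2.7086, -3.4691, -0.6259]
||prox(x)||_1 = 6.2712 + 2.7086 + 3.4691 + 0.6259 = 13.0748


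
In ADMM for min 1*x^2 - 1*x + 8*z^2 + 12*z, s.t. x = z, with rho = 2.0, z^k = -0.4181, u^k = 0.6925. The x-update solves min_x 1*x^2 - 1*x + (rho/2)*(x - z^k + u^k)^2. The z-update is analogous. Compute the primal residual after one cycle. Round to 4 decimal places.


ADMM iteration with rho = 2.0, z^k = -0.4181, u^k = 0.6925
Step 1: x-update.
Minimize 1*x^2 - 1*x + (2.0/2)*(x + 0.4181 + 0.6925)^2
FOC: (2*1 + 2.0)*x = 1 + 2.0*(-0.4181 - 0.6925)
x^{k+1} = -0.3053
Step 2: z-update.
Minimize 8*z^2 + 12*z + (2.0/2)*(-0.3053 - z + 0.6925)^2
FOC: (2*8 + 2.0)*z = -12 + 2.0*(-0.3053 + 0.6925)
z^{k+1} = -0.6236
Step 3: u-update.
u^{k+1} = 0.6925 - 0.3053 + 0.6236 = 1.0108
Step 4: Primal residual = |-0.3053 + 0.6236| = 0.3183


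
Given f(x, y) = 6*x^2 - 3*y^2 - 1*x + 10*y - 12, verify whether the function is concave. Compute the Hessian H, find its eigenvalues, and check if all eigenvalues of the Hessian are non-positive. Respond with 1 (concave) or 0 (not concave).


The Hessian of f(x,y) = 6*x^2 - 3*y^2 - 1*x + 10*y - 12 is:
H = [[12, 0], [0, -6]]
Trace = 12 - 6 = 6
Determinant = 12*-6 - (0)^2 = -72
Discriminant = (6)^2 - 4*-72 = 324.0
Eigenvalues: lambda_1 = -6.0, lambda_2 = 12.0
The function is not concave.

0


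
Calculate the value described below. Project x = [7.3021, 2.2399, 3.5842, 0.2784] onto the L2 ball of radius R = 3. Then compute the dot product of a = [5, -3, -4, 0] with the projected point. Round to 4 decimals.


Step 1: Compute ||x|| (intermediates to 6 decimals).
||x|| = sqrt(7.3021^2 + 2.2399^2 + 3.5842^2 + 0.2784^2) = 8.441671
Step 2: Project.
Since ||x|| > R, scale = R/||x|| = 3/8.441671 = 0.35538, proj(x) = scale * x
proj(x) = [2.59502, 0.796016, 1.273753, 0.098938]
Step 3: Dot product.
a^T * proj(x) = 5*2.59502 - 3*0.796016 - 4*1.273753 + 0*0.098938 = 5.492


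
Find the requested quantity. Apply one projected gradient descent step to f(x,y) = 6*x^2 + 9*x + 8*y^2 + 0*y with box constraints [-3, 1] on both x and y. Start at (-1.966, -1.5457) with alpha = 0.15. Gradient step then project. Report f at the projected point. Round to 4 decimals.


Step 1: Compute gradient at (-1.966, -1.5457).
grad_x = 2*6*-1.966 + 9 = -14.592
grad_y = 2*8*-1.5457 + 0 = -24.7312
Step 2: Gradient step.
x_raw = -1.966 - 0.15*-14.592 = 0.2228
y_raw = -1.5457 - 0.15*-24.7312 = 2.164
Step 3: Project onto [-3, 1].
x_proj = clip(0.2228) = 0.2228
y_proj = clip(2.164) = 1.0
Step 4: Evaluate f.
f(0.2228, 1.0) = 10.303


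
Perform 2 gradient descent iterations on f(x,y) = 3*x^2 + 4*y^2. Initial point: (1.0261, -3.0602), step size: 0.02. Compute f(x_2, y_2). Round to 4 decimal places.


Gradient descent on f(x,y) = 3*x^2 + 4*y^2.
Starting point: (1.0261, -3.0602), alpha = 0.02
Step 1: grad_x = 2*3*1.0261 = 6.1566, grad_y = 2*4*-3.0602 = -24.4816
  x_1 = 1.0261 - 0.02*6.1566 = 0.903
  y_1 = -3.0602 - 0.02*-24.4816 = -2.5706
Step 2: grad_x = 2*3*0.903 = 5.4178, grad_y = 2*4*-2.5706 = -20.5645
  x_2 = 0.903 - 0.02*5.4178 = 0.7946
  y_2 = -2.5706 - 0.02*-20.5645 = -2.1593
f(0.7946, -2.1593) = 3*0.7946^2 + 4*(-2.1593)^2 = 20.5441


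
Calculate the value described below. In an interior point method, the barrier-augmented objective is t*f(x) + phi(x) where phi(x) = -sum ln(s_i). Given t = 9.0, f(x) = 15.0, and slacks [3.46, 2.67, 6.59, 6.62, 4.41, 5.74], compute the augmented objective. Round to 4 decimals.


Step 1: Compute log-barrier.
ln values: [1.2413, 0.9821, 1.8856, 1.8901, 1.4839, 1.7475]
phi = -(1.2413 + 0.9821 + 1.8856 + 1.8901 + 1.4839 + 1.7475) = -9.2303
Step 2: Compute augmented objective.
t*f(x) = 9.0*15.0 = 135.0
Total = 135.0 - 9.2303 = 125.7697


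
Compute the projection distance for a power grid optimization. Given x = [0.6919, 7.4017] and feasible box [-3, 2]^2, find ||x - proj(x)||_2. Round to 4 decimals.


Project each component onto [-3, 2].
clip(0.6919) = 0.6919, clip(7.4017) = 2.0
Projection = [0.6919, 2.0]
Squared diffs: [0.0, 29.1784]
Distance = sqrt(29.1784) = 5.4017


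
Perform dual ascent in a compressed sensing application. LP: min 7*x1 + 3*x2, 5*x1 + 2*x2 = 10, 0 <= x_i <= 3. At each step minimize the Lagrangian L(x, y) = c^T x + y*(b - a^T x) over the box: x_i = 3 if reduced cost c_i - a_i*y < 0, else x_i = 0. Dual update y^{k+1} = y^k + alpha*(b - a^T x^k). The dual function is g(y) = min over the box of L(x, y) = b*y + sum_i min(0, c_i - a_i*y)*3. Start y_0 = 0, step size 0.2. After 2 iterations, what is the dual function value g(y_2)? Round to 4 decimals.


Dual ascent for LP: min 7*x1 + 3*x2, 5*x1 + 2*x2 = 10, 0 <= x_i <= 3
Step 1: y^k = 0.0, reduced costs: (7.0, 3.0)
  x^k = (0.0, 0.0), subgradient = b - a^T x = 10.0
  y^{k+1} = 0.0 + 0.2*10.0 = 2.0
Step 2: y^k = 2.0, reduced costs: (-3.0, -1.0)
  x^k = (3.0, 3.0), subgradient = b - a^T x = -11.0
  y^{k+1} = 2.0 + 0.2*-11.0 = -0.2
Dual objective at y_2 = -0.2: reduced costs (8.0, 3.4), box minimizer x = (0.0, 0.0)
g(y_2) = b*y + (c1 - a1*y)*x1 + (c2 - a2*y)*x2 = 10*(-0.2) + 8.0*0.0 + 3.4*0.0 = -2.0 + 0.0 + 0.0 = -2.0


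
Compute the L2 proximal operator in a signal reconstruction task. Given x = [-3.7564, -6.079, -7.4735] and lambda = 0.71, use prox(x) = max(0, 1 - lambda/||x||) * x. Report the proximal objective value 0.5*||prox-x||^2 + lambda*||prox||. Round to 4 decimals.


Step 1: Compute ||x||.
||x|| = 10.3401
Step 2: Compute scaling factor.
scale = max(0, 1 - 0.71/10.3401) = 0.9313
Step 3: prox(x) = [-3.4985, -5.6616, -6.9603]
||prox(x)|| = 9.6301
Step 4: Proximal objective.
0.5*||prox-x||^2 = 0.2521
lambda*||prox|| = 6.8374
Total = 7.0894


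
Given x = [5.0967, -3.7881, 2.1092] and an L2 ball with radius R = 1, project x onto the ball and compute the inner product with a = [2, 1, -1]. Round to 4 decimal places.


Step 1: Compute ||x|| (intermediates to 6 decimals).
||x|| = sqrt(5.0967^2 + (-3.7881)^2 + 2.1092^2) = 6.691396
Step 2: Project.
Since ||x|| > R, scale = R/||x|| = 1/6.691396 = 0.149446, proj(x) = scale * x
proj(x) = [0.761681, -0.566116, 0.315212]
Step 3: Dot product.
a^T * proj(x) = 2*0.761681 + 1*(-0.566116) - 1*0.315212 = 0.642


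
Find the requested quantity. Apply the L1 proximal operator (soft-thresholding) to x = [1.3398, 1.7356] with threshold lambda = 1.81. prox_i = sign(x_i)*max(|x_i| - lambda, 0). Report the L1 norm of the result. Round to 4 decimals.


Soft-thresholding with lambda = 1.81:
prox(1.3398) = sign(1.3398)*max(|1.3398| - 1.81, 0) = 0.0
prox(1.7356) = sign(1.7356)*max(|1.7356| - 1.81, 0) = 0.0
prox(x) = [0.0, 0.0]
||prox(x)||_1 = 0.0 + 0.0 = 0.0


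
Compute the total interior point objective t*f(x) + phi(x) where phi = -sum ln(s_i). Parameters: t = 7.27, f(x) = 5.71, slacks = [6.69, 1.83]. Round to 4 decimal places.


Step 1: Compute log-barrier.
ln values: [1.9006, 0.6043]
phi = -(1.9006 + 0.6043) = -2.5049
Step 2: Compute augmented objective.
t*f(x) = 7.27*5.71 = 41.5117
Total = 41.5117 - 2.5049 = 39.0068


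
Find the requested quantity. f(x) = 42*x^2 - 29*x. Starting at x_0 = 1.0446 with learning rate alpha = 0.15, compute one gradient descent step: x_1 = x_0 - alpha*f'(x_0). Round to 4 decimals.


We compute the gradient at x_0 and apply the update.
f'(x) = 84*x - 29
f'(1.0446) = 84*1.0446 - 29 = 58.7464
x_1 = 1.0446 - 0.15*58.7464 = -7.7674


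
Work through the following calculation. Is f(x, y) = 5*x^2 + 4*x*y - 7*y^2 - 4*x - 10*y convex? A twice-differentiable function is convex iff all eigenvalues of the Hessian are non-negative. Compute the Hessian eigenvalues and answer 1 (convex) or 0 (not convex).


The Hessian of f(x,y) = 5*x^2 + 4*x*y - 7*y^2 - 4*x - 10*y is:
H = [[10, 4], [4, -14]]
Trace = 10 - 14 = -4
Determinant = 10*-14 - (4)^2 = -156
Discriminant = (-4)^2 - 4*-156 = 640.0
Eigenvalues: lambda_1 = -14.6491, lambda_2 = 10.6491
The function is not convex.

0


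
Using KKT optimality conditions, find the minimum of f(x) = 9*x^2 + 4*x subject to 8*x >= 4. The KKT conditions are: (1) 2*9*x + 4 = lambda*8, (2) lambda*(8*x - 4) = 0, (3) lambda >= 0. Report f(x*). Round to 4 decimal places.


Step 1: Try lambda = 0 (constraint inactive).
x_unc = -4/(2*9) = -0.2222
Check: 8*-0.2222 = -1.7776 < 4 -- violated!
Step 2: Constraint must be active: 8*x = 4
x* = 4/8 = 0.5
lambda = (2*9*0.5 + 4)/8 = 1.625
Step 3: Compute optimal value.
f(x*) = 9*0.5^2 + 4*0.5 = 4.25


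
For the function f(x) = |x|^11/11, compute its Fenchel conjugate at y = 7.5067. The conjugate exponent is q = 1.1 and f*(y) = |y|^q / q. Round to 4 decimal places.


The conjugate exponent q satisfies 1/p + 1/q = 1.
p = 11, so q = 11/(11 - 1) = 1.1
|y|^q = 7.5067^1.1 = 9.1832
f*(7.5067) = 9.1832 / 1.1 = 8.3484


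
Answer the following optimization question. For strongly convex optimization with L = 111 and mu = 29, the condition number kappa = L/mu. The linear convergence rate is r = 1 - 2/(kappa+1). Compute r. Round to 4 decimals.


Step 1: Compute the condition number.
kappa = L/mu = 111/29 = 3.8276
Step 2: Compute the convergence rate.
r = 1 - 2/(kappa + 1) = 1 - 2*mu/(L + mu) = (L - mu)/(L + mu) = 82/140 = 0.5857


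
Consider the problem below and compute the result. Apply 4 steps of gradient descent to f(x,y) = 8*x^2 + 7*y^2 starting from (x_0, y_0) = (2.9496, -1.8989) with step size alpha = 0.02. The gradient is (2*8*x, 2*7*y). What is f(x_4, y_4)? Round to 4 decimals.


Gradient descent on f(x,y) = 8*x^2 + 7*y^2.
Starting point: (2.9496, -1.8989), alpha = 0.02
Step 1: grad_x = 2*8*2.9496 = 47.1936, grad_y = 2*7*-1.8989 = -26.5846
  x_1 = 2.9496 - 0.02*47.1936 = 2.0057
  y_1 = -1.8989 - 0.02*-26.5846 = -1.3672
Step 2: grad_x = 2*8*2.0057 = 32.0916, grad_y = 2*7*-1.3672 = -19.1409
  x_2 = 2.0057 - 0.02*32.0916 = 1.3639
  y_2 = -1.3672 - 0.02*-19.1409 = -0.9844
Step 3: grad_x = 2*8*1.3639 = 21.8223, grad_y = 2*7*-0.9844 = -13.7815
  x_3 = 1.3639 - 0.02*21.8223 = 0.9274
  y_3 = -0.9844 - 0.02*-13.7815 = -0.7088
Step 4: grad_x = 2*8*0.9274 = 14.8392, grad_y = 2*7*-0.7088 = -9.9226
  x_4 = 0.9274 - 0.02*14.8392 = 0.6307
  y_4 = -0.7088 - 0.02*-9.9226 = -0.5103
f(0.6307, -0.5103) = 8*0.6307^2 + 7*(-0.5103)^2 = 5.0048


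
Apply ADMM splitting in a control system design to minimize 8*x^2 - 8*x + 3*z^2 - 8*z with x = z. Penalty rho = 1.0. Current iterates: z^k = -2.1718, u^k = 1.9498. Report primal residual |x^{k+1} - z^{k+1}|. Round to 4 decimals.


ADMM iteration with rho = 1.0, z^k = -2.1718, u^k = 1.9498
Step 1: x-update.
Minimize 8*x^2 - 8*x + (1.0/2)*(x + 2.1718 + 1.9498)^2
FOC: (2*8 + 1.0)*x = 8 + 1.0*(-2.1718 - 1.9498)
x^{k+1} = 0.2281
Step 2: z-update.
Minimize 3*z^2 - 8*z + (1.0/2)*(0.2281 - z + 1.9498)^2
FOC: (2*3 + 1.0)*z = 8 + 1.0*(0.2281 + 1.9498)
z^{k+1} = 1.454
Step 3: u-update.
u^{k+1} = 1.9498 + 0.2281 - 1.454 = 0.7239
Step 4: Primal residual = |0.2281 - 1.454| = 1.2259


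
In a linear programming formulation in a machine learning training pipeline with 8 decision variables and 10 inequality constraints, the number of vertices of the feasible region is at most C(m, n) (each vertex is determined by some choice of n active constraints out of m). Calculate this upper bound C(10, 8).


Each vertex corresponds to some choice of n active constraints out of m, so the number of vertices is at most C(m, n) = m! / (n!(m-n)!).
m = 10, n = 8
Numerator: 10 * 9 * 8 * 7 * 6 * 5 * 4 * 3
Denominator: 8! = 40320
C(10, 8) = 45


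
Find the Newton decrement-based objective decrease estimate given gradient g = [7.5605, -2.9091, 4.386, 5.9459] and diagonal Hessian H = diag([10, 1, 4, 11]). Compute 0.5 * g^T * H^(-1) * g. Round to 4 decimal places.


Step 1: H is diagonal, so H^(-1) * g = [0.7561, -2.9091, 1.0965, 0.5405].
Step 2: g^T H^(-1) g = sum_i g_i^2 / H_ii
  = (7.5605)^2/10 + (-2.9091)^2/1 + (4.386)^2/4 + (5.9459)^2/11
  = 5.7161 + 8.4629 + 4.8092 + 3.214 = 22.2022
Step 3: Objective decrease = 0.5 * g^T H^(-1) g = 11.1011


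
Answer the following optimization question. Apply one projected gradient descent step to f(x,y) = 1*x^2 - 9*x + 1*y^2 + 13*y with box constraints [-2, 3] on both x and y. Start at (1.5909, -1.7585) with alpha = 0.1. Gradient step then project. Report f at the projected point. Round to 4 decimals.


Step 1: Compute gradient at (1.5909, -1.7585).
grad_x = 2*1*1.5909 - 9 = -5.8182
grad_y = 2*1*-1.7585 + 13 = 9.483
Step 2: Gradient step.
x_raw = 1.5909 - 0.1*-5.8182 = 2.1727
y_raw = -1.7585 - 0.1*9.483 = -2.7068
Step 3: Project onto [-2, 3].
x_proj = clip(2.1727) = 2.1727
y_proj = clip(-2.7068) = -2.0
Step 4: Evaluate f.
f(2.1727, -2.0) = -36.8338


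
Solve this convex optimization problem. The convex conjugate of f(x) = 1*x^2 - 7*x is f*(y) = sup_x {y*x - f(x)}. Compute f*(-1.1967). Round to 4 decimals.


f*(y) = sup_x {y*x - a*x^2 - b*x} = sup_x {(y-b)*x - a*x^2}
FOC: (y - b) - 2a*x = 0 => x* = (y - b)/(2a)
x* = (-1.1967 + 7)/(2*1) = 2.9017
f*(-1.1967) = (y-b)^2/(4a) = (-1.1967 + 7)^2/(4*1)
= 33.6783/4 = 8.4196


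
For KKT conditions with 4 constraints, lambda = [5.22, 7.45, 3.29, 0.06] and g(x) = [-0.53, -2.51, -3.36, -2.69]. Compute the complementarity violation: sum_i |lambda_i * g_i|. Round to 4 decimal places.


KKT complementary slackness check:
lambda_1 * g_1 = 5.22 * -0.53 = -2.7666
lambda_2 * g_2 = 7.45 * -2.51 = -18.6995
lambda_3 * g_3 = 3.29 * -3.36 = -11.0544
lambda_4 * g_4 = 0.06 * -2.69 = -0.1614
Total violation = 2.7666 + 18.6995 + 11.0544 + 0.1614 = 32.6819


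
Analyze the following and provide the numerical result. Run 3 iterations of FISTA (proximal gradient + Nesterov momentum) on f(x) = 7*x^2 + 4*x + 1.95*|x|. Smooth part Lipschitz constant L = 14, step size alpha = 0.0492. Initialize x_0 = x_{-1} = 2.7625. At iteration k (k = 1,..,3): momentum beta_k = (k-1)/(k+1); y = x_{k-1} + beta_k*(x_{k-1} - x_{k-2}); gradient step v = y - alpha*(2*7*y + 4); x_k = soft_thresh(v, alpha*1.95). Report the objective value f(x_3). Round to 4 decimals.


FISTA on f(x) = 7*x^2 + 4*x + 1.95*|x|
L = 14, alpha = 0.0492
Iteration 1: beta = 0.0, y = 2.7625 + 0.0*(2.7625 - 2.7625) = 2.7625
  grad(y) = 42.675, v = y - alpha*grad = 0.6629
  prox(v) = soft_thresh(0.6629, 0.0959) = 0.567
Iteration 2: beta = 0.3333, y = 0.567 + 0.3333*(0.567 - 2.7625) = -0.1649
  grad(y) = 1.6914, v = y - alpha*grad = -0.2481
  prox(v) = soft_thresh(-0.2481, 0.0959) = -0.1522
Iteration 3: beta = 0.5, y = -0.1522 + 0.5*(-0.1522 - 0.567) = -0.5117
  grad(y) = -3.1644, v = y - alpha*grad = -0.3561
  prox(v) = soft_thresh(-0.3561, 0.0959) = -0.2601
f(x_3) = 7*(-0.2601)^2 + 4*(-0.2601) + 1.95*|-0.2601| = -0.0596


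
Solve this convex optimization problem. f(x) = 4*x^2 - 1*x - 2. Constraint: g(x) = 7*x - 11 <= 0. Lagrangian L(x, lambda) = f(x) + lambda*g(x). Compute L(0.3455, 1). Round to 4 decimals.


Step 1: Evaluate f(x).
f(0.3455) = 4*0.3455^2 - 1*0.3455 - 2 = -1.868
Step 2: Evaluate g(x).
g(0.3455) = 7*0.3455 - 11 = -8.5815
Step 3: Compute Lagrangian.
L = -1.868 + 1*-8.5815 = -10.4495


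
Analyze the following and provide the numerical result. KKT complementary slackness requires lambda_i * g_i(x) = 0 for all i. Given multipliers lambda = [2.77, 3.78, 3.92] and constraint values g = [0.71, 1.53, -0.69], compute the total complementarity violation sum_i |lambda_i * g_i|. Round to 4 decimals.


KKT complementary slackness check:
lambda_1 * g_1 = 2.77 * 0.71 = 1.9667
lambda_2 * g_2 = 3.78 * 1.53 = 5.7834
lambda_3 * g_3 = 3.92 * -0.69 = -2.7048
Total violation = 1.9667 + 5.7834 + 2.7048 = 10.4549


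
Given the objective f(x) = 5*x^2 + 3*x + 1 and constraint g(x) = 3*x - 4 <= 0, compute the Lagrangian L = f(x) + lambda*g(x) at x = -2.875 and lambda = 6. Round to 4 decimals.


Step 1: Evaluate f(x).
f(-2.875) = 5*(-2.875)^2 + 3*(-2.875) + 1 = 33.7031
Step 2: Evaluate g(x).
g(-2.875) = 3*-2.875 - 4 = -12.625
Step 3: Compute Lagrangian.
L = 33.7031 + 6*-12.625 = -42.0469


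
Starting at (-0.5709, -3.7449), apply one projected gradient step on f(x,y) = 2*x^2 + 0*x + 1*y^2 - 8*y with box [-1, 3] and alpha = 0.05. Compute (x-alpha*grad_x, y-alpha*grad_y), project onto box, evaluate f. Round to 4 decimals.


Step 1: Compute gradient at (-0.5709, -3.7449).
grad_x = 2*2*-0.5709 + 0 = -2.2836
grad_y = 2*1*-3.7449 - 8 = -15.4898
Step 2: Gradient step.
x_raw = -0.5709 - 0.05*-2.2836 = -0.4567
y_raw = -3.7449 - 0.05*-15.4898 = -2.9704
Step 3: Project onto [-1, 3].
x_proj = clip(-0.4567) = -0.4567
y_proj = clip(-2.9704) = -1.0
Step 4: Evaluate f.
f(-0.4567, -1.0) = 9.4172


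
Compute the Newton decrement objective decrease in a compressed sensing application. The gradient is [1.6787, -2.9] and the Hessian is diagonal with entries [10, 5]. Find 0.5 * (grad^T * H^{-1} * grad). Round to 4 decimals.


Step 1: H is diagonal, so H^(-1) * g = [0.1679, -0.58].
Step 2: g^T H^(-1) g = sum_i g_i^2 / H_ii
  = (1.6787)^2/10 + (-2.9)^2/5
  = 0.2818 + 1.682 = 1.9638
Step 3: Objective decrease = 0.5 * g^T H^(-1) g = 0.9819


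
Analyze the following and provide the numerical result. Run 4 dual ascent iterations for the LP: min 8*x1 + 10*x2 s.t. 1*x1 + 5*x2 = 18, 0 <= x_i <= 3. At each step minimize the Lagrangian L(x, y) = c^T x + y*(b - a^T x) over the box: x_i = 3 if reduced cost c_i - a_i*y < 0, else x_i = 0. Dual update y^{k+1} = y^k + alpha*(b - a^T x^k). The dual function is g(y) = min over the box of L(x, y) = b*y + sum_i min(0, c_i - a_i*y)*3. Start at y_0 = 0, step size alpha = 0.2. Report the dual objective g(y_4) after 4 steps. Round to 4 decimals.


Dual ascent for LP: min 8*x1 + 10*x2, 1*x1 + 5*x2 = 18, 0 <= x_i <= 3
Step 1: y^k = 0.0, reduced costs: (8.0, 10.0)
  x^k = (0.0, 0.0), subgradient = b - a^T x = 18.0
  y^{k+1} = 0.0 + 0.2*18.0 = 3.6
Step 2: y^k = 3.6, reduced costs: (4.4, -8.0)
  x^k = (0.0, 3.0), subgradient = b - a^T x = 3.0
  y^{k+1} = 3.6 + 0.2*3.0 = 4.2
Step 3: y^k = 4.2, reduced costs: (3.8, -11.0)
  x^k = (0.0, 3.0), subgradient = b - a^T x = 3.0
  y^{k+1} = 4.2 + 0.2*3.0 = 4.8
Step 4: y^k = 4.8, reduced costs: (3.2, -14.0)
  x^k = (0.0, 3.0), subgradient = b - a^T x = 3.0
  y^{k+1} = 4.8 + 0.2*3.0 = 5.4
Dual objective at y_4 = 5.4: reduced costs (2.6, -17.0), box minimizer x = (0.0, 3.0)
g(y_4) = b*y + (c1 - a1*y)*x1 + (c2 - a2*y)*x2 = 18*5.4 + 2.6*0.0 + (-17.0)*3.0 = 97.2 + 0.0 - 51.0 = 46.2


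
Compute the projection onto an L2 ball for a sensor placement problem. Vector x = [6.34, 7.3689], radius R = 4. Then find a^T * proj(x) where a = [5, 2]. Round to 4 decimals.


Step 1: Compute ||x|| (intermediates to 6 decimals).
||x|| = sqrt(6.34^2 + 7.3689^2) = 9.72092
Step 2: Project.
Since ||x|| > R, scale = R/||x|| = 4/9.72092 = 0.411484, proj(x) = scale * x
proj(x) = [2.608809, 3.032184]
Step 3: Dot product.
a^T * proj(x) = 5*2.608809 + 2*3.032184 = 19.1084


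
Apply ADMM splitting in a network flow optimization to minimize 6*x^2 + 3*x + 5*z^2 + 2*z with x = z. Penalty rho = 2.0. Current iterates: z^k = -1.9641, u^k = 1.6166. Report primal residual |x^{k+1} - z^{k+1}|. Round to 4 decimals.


ADMM iteration with rho = 2.0, z^k = -1.9641, u^k = 1.6166
Step 1: x-update.
Minimize 6*x^2 + 3*x + (2.0/2)*(x + 1.9641 + 1.6166)^2
FOC: (2*6 + 2.0)*x = -3 + 2.0*(-1.9641 - 1.6166)
x^{k+1} = -0.7258
Step 2: z-update.
Minimize 5*z^2 + 2*z + (2.0/2)*(-0.7258 - z + 1.6166)^2
FOC: (2*5 + 2.0)*z = -2 + 2.0*(-0.7258 + 1.6166)
z^{k+1} = -0.0182
Step 3: u-update.
u^{k+1} = 1.6166 - 0.7258 + 0.0182 = 0.909
Step 4: Primal residual = |-0.7258 + 0.0182| = 0.7076


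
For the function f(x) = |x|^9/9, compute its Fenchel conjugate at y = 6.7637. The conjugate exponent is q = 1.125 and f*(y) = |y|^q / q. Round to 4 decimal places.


The conjugate exponent q satisfies 1/p + 1/q = 1.
p = 9, so q = 9/(9 - 1) = 1.125
|y|^q = 6.7637^1.125 = 8.5893
f*(6.7637) = 8.5893 / 1.125 = 7.6349


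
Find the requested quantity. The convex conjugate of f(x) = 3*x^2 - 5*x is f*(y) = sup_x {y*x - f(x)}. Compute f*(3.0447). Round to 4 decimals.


f*(y) = sup_x {y*x - a*x^2 - b*x} = sup_x {(y-b)*x - a*x^2}
FOC: (y - b) - 2a*x = 0 => x* = (y - b)/(2a)
x* = (3.0447 + 5)/(2*3) = 1.3408
f*(3.0447) = (y-b)^2/(4a) = (3.0447 + 5)^2/(4*3)
= 64.7172/12 = 5.3931


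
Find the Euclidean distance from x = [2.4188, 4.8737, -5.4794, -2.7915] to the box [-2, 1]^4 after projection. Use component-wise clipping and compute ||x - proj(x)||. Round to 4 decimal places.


Project each component onto [-2, 1].
clip(2.4188) = 1.0, clip(4.8737) = 1.0, clip(-5.4794) = -2.0, clip(-2.7915) = -2.0
Projection = [1.0, 1.0, -2.0, -2.0]
Squared diffs: [2.013, 15.0056, 12.1062, 0.6265]
Distance = sqrt(29.7513) = 5.4545


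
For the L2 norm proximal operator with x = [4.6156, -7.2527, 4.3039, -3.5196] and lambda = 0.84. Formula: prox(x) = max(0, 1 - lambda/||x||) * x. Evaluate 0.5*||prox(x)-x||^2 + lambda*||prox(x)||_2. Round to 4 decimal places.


Step 1: Compute ||x||.
||x|| = 10.238
Step 2: Compute scaling factor.
scale = max(0, 1 - 0.84/10.238) = 0.918
Step 3: prox(x) = [4.2369, -6.6576, 3.9508, -3.2308]
||prox(x)|| = 9.398
Step 4: Proximal objective.
0.5*||prox-x||^2 = 0.3528
lambda*||prox|| = 7.8943
Total = 8.2471


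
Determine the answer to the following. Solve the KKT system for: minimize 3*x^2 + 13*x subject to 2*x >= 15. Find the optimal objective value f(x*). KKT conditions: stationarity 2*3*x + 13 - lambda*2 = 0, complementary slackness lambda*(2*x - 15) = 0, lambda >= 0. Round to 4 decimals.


Step 1: Try lambda = 0 (constraint inactive).
x_unc = -13/(2*3) = -2.1667
Check: 2*-2.1667 = -4.3334 < 15 -- violated!
Step 2: Constraint must be active: 2*x = 15
x* = 15/2 = 7.5
lambda = (2*3*7.5 + 13)/2 = 29.0
Step 3: Compute optimal value.
f(x*) = 3*7.5^2 + 13*7.5 = 266.25


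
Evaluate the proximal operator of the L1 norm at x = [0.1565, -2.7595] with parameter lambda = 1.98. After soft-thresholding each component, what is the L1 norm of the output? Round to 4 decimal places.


Soft-thresholding with lambda = 1.98:
prox(0.1565) = sign(0.1565)*max(|0.1565| - 1.98, 0) = 0.0
prox(-2.7595) = sign(-2.7595)*max(|-2.7595| - 1.98, 0) = -0.7795
prox(x) = [0.0, -0.7795]
||prox(x)||_1 = 0.0 + 0.7795 = 0.7795


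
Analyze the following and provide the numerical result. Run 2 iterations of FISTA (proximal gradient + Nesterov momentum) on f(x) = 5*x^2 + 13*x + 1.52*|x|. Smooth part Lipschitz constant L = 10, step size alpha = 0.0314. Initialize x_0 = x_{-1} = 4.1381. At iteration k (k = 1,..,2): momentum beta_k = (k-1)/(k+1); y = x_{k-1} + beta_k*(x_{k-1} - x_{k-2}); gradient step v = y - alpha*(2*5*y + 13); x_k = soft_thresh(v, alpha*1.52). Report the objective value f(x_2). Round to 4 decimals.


FISTA on f(x) = 5*x^2 + 13*x + 1.52*|x|
L = 10, alpha = 0.0314
Iteration 1: beta = 0.0, y = 4.1381 + 0.0*(4.1381 - 4.1381) = 4.1381
  grad(y) = 54.381, v = y - alpha*grad = 2.4305
  prox(v) = soft_thresh(2.4305, 0.0477) = 2.3828
Iteration 2: beta = 0.3333, y = 2.3828 + 0.3333*(2.3828 - 4.1381) = 1.7977
  grad(y) = 30.9771, v = y - alpha*grad = 0.825
  prox(v) = soft_thresh(0.825, 0.0477) = 0.7773
f(x_2) = 5*0.7773^2 + 13*0.7773 + 1.52*|0.7773| = 14.3074


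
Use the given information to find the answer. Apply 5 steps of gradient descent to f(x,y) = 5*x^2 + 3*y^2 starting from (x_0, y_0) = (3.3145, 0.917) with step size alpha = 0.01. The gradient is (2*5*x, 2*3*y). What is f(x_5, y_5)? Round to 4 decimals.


Gradient descent on f(x,y) = 5*x^2 + 3*y^2.
Starting point: (3.3145, 0.917), alpha = 0.01
Step 1: grad_x = 2*5*3.3145 = 33.145, grad_y = 2*3*0.917 = 5.502
  x_1 = 3.3145 - 0.01*33.145 = 2.9831
  y_1 = 0.917 - 0.01*5.502 = 0.862
Step 2: grad_x = 2*5*2.9831 = 29.8305, grad_y = 2*3*0.862 = 5.1719
  x_2 = 2.9831 - 0.01*29.8305 = 2.6847
  y_2 = 0.862 - 0.01*5.1719 = 0.8103
Step 3: grad_x = 2*5*2.6847 = 26.8475, grad_y = 2*3*0.8103 = 4.8616
  x_3 = 2.6847 - 0.01*26.8475 = 2.4163
  y_3 = 0.8103 - 0.01*4.8616 = 0.7616
Step 4: grad_x = 2*5*2.4163 = 24.1627, grad_y = 2*3*0.7616 = 4.5699
  x_4 = 2.4163 - 0.01*24.1627 = 2.1746
  y_4 = 0.7616 - 0.01*4.5699 = 0.7159
Step 5: grad_x = 2*5*2.1746 = 21.7464, grad_y = 2*3*0.7159 = 4.2957
  x_5 = 2.1746 - 0.01*21.7464 = 1.9572
  y_5 = 0.7159 - 0.01*4.2957 = 0.673
f(1.9572, 0.673) = 5*1.9572^2 + 3*0.673^2 = 20.5115


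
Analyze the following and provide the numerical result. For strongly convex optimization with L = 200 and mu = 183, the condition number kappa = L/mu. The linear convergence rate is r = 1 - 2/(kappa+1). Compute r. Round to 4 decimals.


Step 1: Compute the condition number.
kappa = L/mu = 200/183 = 1.0929
Step 2: Compute the convergence rate.
r = 1 - 2/(kappa + 1) = 1 - 2*mu/(L + mu) = (L - mu)/(L + mu) = 17/383 = 0.0444


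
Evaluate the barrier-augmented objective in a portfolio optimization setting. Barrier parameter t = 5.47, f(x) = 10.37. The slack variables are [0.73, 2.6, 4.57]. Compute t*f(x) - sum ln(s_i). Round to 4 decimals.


Step 1: Compute log-barrier.
ln values: [-0.3147, 0.9555, 1.5195]
phi = -(-0.3147 + 0.9555 + 1.5195) = -2.1603
Step 2: Compute augmented objective.
t*f(x) = 5.47*10.37 = 56.7239
Total = 56.7239 - 2.1603 = 54.5636


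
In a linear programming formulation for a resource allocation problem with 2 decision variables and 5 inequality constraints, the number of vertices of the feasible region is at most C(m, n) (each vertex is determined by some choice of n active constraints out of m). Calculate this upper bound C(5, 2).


Each vertex corresponds to some choice of n active constraints out of m, so the number of vertices is at most C(m, n) = m! / (n!(m-n)!).
m = 5, n = 2
Numerator: 5 * 4
Denominator: 2! = 2
C(5, 2) = 10


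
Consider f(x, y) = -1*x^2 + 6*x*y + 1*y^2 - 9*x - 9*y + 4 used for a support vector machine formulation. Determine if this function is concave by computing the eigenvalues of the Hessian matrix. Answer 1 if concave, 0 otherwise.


The Hessian of f(x,y) = -1*x^2 + 6*x*y + 1*y^2 - 9*x - 9*y + 4 is:
H = [[-2, 6], [6, 2]]
Trace = -2 + 2 = 0
Determinant = -2*2 - (6)^2 = -40
Discriminant = (0)^2 - 4*-40 = 160.0
Eigenvalues: lambda_1 = -6.3246, lambda_2 = 6.3246
The function is not concave.

0


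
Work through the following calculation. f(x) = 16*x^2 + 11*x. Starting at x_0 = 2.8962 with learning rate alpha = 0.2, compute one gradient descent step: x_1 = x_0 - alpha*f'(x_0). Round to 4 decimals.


We compute the gradient at x_0 and apply the update.
f'(x) = 32*x + 11
f'(2.8962) = 32*2.8962 + 11 = 103.6784
x_1 = 2.8962 - 0.2*103.6784 = -17.8395


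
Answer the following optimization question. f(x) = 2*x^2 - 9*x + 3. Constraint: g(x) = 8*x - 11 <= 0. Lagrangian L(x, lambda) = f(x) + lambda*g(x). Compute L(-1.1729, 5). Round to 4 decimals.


Step 1: Evaluate f(x).
f(-1.1729) = 2*(-1.1729)^2 - 9*(-1.1729) + 3 = 16.3075
Step 2: Evaluate g(x).
g(-1.1729) = 8*-1.1729 - 11 = -20.3832
Step 3: Compute Lagrangian.
L = 16.3075 + 5*-20.3832 = -85.6085


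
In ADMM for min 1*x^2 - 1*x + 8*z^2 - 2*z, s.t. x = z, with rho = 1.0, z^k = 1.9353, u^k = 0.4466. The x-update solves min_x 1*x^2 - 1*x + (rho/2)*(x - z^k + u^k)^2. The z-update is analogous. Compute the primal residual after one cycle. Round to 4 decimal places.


ADMM iteration with rho = 1.0, z^k = 1.9353, u^k = 0.4466
Step 1: x-update.
Minimize 1*x^2 - 1*x + (1.0/2)*(x - 1.9353 + 0.4466)^2
FOC: (2*1 + 1.0)*x = 1 + 1.0*(1.9353 - 0.4466)
x^{k+1} = 0.8296
Step 2: z-update.
Minimize 8*z^2 - 2*z + (1.0/2)*(0.8296 - z + 0.4466)^2
FOC: (2*8 + 1.0)*z = 2 + 1.0*(0.8296 + 0.4466)
z^{k+1} = 0.1927
Step 3: u-update.
u^{k+1} = 0.4466 + 0.8296 - 0.1927 = 1.0835
Step 4: Primal residual = |0.8296 - 0.1927| = 0.6369


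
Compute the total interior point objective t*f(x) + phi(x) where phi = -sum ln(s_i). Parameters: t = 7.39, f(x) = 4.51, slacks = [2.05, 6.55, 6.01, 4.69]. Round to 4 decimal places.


Step 1: Compute log-barrier.
ln values: [0.7178, 1.8795, 1.7934, 1.5454]
phi = -(0.7178 + 1.8795 + 1.7934 + 1.5454) = -5.9362
Step 2: Compute augmented objective.
t*f(x) = 7.39*4.51 = 33.3289
Total = 33.3289 - 5.9362 = 27.3927


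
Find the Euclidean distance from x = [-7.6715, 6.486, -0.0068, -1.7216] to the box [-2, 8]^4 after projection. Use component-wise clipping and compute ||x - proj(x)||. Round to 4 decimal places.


Project each component onto [-2, 8].
clip(-7.6715) = -2.0, clip(6.486) = 6.486, clip(-0.0068) = -0.0068, clip(-1.7216) = -1.7216
Projection = [-2.0, 6.486, -0.0068, -1.7216]
Squared diffs: [32.1659, 0.0, 0.0, 0.0]
Distance = sqrt(32.1659) = 5.6715


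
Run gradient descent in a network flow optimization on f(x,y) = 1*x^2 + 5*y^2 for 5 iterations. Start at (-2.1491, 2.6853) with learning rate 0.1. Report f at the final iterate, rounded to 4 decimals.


Gradient descent on f(x,y) = 1*x^2 + 5*y^2.
Starting point: (-2.1491, 2.6853), alpha = 0.1
Step 1: grad_x = 2*1*-2.1491 = -4.2982, grad_y = 2*5*2.6853 = 26.853
  x_1 = -2.1491 - 0.1*-4.2982 = -1.7193
  y_1 = 2.6853 - 0.1*26.853 = 0.0
Step 2: grad_x = 2*1*-1.7193 = -3.4386, grad_y = 2*5*0.0 = 0.0
  x_2 = -1.7193 - 0.1*-3.4386 = -1.3754
  y_2 = 0.0 - 0.1*0.0 = 0.0
Step 3: grad_x = 2*1*-1.3754 = -2.7508, grad_y = 2*5*0.0 = 0.0
  x_3 = -1.3754 - 0.1*-2.7508 = -1.1003
  y_3 = 0.0 - 0.1*0.0 = 0.0
Step 4: grad_x = 2*1*-1.1003 = -2.2007, grad_y = 2*5*0.0 = 0.0
  x_4 = -1.1003 - 0.1*-2.2007 = -0.8803
  y_4 = 0.0 - 0.1*0.0 = 0.0
Step 5: grad_x = 2*1*-0.8803 = -1.7605, grad_y = 2*5*0.0 = 0.0
  x_5 = -0.8803 - 0.1*-1.7605 = -0.7042
  y_5 = 0.0 - 0.1*0.0 = 0.0
f(-0.7042, 0.0) = 1*(-0.7042)^2 + 5*0.0^2 = 0.4959


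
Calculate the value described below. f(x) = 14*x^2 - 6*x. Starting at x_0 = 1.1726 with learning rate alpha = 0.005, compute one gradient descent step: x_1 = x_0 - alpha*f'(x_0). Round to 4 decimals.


We compute the gradient at x_0 and apply the update.
f'(x) = 28*x - 6
f'(1.1726) = 28*1.1726 - 6 = 26.8328
x_1 = 1.1726 - 0.005*26.8328 = 1.0384


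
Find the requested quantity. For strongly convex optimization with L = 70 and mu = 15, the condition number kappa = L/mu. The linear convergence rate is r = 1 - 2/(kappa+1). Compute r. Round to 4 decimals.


Step 1: Compute the condition number.
kappa = L/mu = 70/15 = 4.6667
Step 2: Compute the convergence rate.
r = 1 - 2/(kappa + 1) = 1 - 2*mu/(L + mu) = (L - mu)/(L + mu) = 55/85 = 0.6471


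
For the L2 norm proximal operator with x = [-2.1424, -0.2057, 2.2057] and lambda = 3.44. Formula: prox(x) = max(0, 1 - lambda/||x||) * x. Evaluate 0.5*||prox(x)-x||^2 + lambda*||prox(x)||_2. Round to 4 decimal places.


Step 1: Compute ||x||.
||x|| = 3.0818
Step 2: Compute scaling factor.
scale = max(0, 1 - 3.44/3.0818) = 0.0
Step 3: prox(x) = [-0.0, -0.0, 0.0]
||prox(x)|| = 0.0
Step 4: Proximal objective.
0.5*||prox-x||^2 = 4.7487
lambda*||prox|| = 0.0
Total = 4.7487


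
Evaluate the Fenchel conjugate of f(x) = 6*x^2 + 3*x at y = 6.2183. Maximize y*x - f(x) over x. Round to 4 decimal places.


f*(y) = sup_x {y*x - a*x^2 - b*x} = sup_x {(y-b)*x - a*x^2}
FOC: (y - b) - 2a*x = 0 => x* = (y - b)/(2a)
x* = (6.2183 - 3)/(2*6) = 0.2682
f*(6.2183) = (y-b)^2/(4a) = (6.2183 - 3)^2/(4*6)
= 10.3575/24 = 0.4316


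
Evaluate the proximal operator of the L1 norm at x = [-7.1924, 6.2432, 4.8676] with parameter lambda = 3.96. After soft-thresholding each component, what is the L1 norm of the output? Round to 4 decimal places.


Soft-thresholding with lambda = 3.96:
prox(-7.1924) = sign(-7.1924)*max(|-7.1924| - 3.96, 0) = -3.2324
prox(6.2432) = sign(6.2432)*max(|6.2432| - 3.96, 0) = 2.2832
prox(4.8676) = sign(4.8676)*max(|4.8676| - 3.96, 0) = 0.9076
prox(x) = [-3.2324, 2.2832, 0.9076]
||prox(x)||_1 = 3.2324 + 2.2832 + 0.9076 = 6.4232


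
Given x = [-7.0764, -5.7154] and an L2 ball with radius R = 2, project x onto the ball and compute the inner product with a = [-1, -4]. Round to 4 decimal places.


Step 1: Compute ||x|| (intermediates to 6 decimals).
||x|| = sqrt((-7.0764)^2 + (-5.7154)^2) = 9.096221
Step 2: Project.
Since ||x|| > R, scale = R/||x|| = 2/9.096221 = 0.219872, proj(x) = scale * x
proj(x) = [-1.555902, -1.256656]
Step 3: Dot product.
a^T * proj(x) = -1*(-1.555902) - 4*(-1.256656) = 6.5825


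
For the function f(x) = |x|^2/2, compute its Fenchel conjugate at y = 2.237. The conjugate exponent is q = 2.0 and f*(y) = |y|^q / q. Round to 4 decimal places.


The conjugate exponent q satisfies 1/p + 1/q = 1.
p = 2, so q = 2/(2 - 1) = 2.0
|y|^q = 2.237^2.0 = 5.0042
f*(2.237) = 5.0042 / 2.0 = 2.5021


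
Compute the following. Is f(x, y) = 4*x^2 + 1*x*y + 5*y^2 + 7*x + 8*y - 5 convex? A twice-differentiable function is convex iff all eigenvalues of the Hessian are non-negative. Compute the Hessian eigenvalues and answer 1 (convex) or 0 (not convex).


The Hessian of f(x,y) = 4*x^2 + 1*x*y + 5*y^2 + 7*x + 8*y - 5 is:
H = [[8, 1], [1, 10]]
Trace = 8 + 10 = 18
Determinant = 8*10 - (1)^2 = 79
Discriminant = (18)^2 - 4*79 = 8.0
Eigenvalues: lambda_1 = 7.5858, lambda_2 = 10.4142
The function is convex.

1


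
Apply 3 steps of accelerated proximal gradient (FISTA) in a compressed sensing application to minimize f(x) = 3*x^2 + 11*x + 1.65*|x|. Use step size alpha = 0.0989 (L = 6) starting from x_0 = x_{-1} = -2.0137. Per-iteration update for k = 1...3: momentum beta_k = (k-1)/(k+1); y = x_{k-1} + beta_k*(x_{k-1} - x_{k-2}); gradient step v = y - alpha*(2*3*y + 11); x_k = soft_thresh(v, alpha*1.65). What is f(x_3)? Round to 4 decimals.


FISTA on f(x) = 3*x^2 + 11*x + 1.65*|x|
L = 6, alpha = 0.0989
Iteration 1: beta = 0.0, y = -2.0137 + 0.0*(-2.0137 + 2.0137) = -2.0137
  grad(y) = -1.0822, v = y - alpha*grad = -1.9067
  prox(v) = soft_thresh(-1.9067, 0.1632) = -1.7435
Iteration 2: beta = 0.3333, y = -1.7435 + 0.3333*(-1.7435 + 2.0137) = -1.6534
  grad(y) = 1.0795, v = y - alpha*grad = -1.7602
  prox(v) = soft_thresh(-1.7602, 0.1632) = -1.597
Iteration 3: beta = 0.5, y = -1.597 + 0.5*(-1.597 + 1.7435) = -1.5237
  grad(y) = 1.8575, v = y - alpha*grad = -1.7075
  prox(v) = soft_thresh(-1.7075, 0.1632) = -1.5443
f(x_3) = 3*(-1.5443)^2 + 11*(-1.5443) + 1.65*|-1.5443| = -7.2846


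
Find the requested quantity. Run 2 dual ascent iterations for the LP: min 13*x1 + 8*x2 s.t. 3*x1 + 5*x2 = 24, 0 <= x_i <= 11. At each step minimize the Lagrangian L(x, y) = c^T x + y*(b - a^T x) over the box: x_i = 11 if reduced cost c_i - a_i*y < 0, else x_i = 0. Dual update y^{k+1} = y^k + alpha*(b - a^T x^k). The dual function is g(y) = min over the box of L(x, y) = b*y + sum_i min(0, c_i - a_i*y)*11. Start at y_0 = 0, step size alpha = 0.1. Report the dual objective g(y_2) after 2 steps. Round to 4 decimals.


Dual ascent for LP: min 13*x1 + 8*x2, 3*x1 + 5*x2 = 24, 0 <= x_i <= 11
Step 1: y^k = 0.0, reduced costs: (13.0, 8.0)
  x^k = (0.0, 0.0), subgradient = b - a^T x = 24.0
  y^{k+1} = 0.0 + 0.1*24.0 = 2.4
Step 2: y^k = 2.4, reduced costs: (5.8, -4.0)
  x^k = (0.0, 11.0), subgradient = b - a^T x = -31.0
  y^{k+1} = 2.4 + 0.1*-31.0 = -0.7
Dual objective at y_2 = -0.7: reduced costs (15.1, 11.5), box minimizer x = (0.0, 0.0)
g(y_2) = b*y + (c1 - a1*y)*x1 + (c2 - a2*y)*x2 = 24*(-0.7) + 15.1*0.0 + 11.5*0.0 = -16.8 + 0.0 + 0.0 = -16.8


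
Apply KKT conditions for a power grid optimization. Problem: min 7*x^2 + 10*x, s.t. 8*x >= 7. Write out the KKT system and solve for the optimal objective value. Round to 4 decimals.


Step 1: Try lambda = 0 (constraint inactive).
x_unc = -10/(2*7) = -0.7143
Check: 8*-0.7143 = -5.7144 < 7 -- violated!
Step 2: Constraint must be active: 8*x = 7
x* = 7/8 = 0.875
lambda = (2*7*0.875 + 10)/8 = 2.7813
Step 3: Compute optimal value.
f(x*) = 7*0.875^2 + 10*0.875 = 14.1094


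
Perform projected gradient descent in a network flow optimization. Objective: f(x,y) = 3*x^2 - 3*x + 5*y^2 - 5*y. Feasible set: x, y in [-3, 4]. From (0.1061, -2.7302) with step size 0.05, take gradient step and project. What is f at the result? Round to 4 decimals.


Step 1: Compute gradient at (0.1061, -2.7302).
grad_x = 2*3*0.1061 - 3 = -2.3634
grad_y = 2*5*-2.7302 - 5 = -32.302
Step 2: Gradient step.
x_raw = 0.1061 - 0.05*-2.3634 = 0.2243
y_raw = -2.7302 - 0.05*-32.302 = -1.1151
Step 3: Project onto [-3, 4].
x_proj = clip(0.2243) = 0.2243
y_proj = clip(-1.1151) = -1.1151
Step 4: Evaluate f.
f(0.2243, -1.1151) = 11.2708


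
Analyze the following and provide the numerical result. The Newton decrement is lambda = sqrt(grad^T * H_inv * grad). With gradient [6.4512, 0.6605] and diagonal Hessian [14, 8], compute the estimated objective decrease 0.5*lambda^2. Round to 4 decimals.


Step 1: H is diagonal, so H^(-1) * g = [0.4608, 0.0826].
Step 2: g^T H^(-1) g = sum_i g_i^2 / H_ii
  = (6.4512)^2/14 + (0.6605)^2/8
  = 2.9727 + 0.0545 = 3.0272
Step 3: Objective decrease = 0.5 * g^T H^(-1) g = 1.5136


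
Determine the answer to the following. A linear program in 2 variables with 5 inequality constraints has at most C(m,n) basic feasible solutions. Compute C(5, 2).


Each vertex corresponds to some choice of n active constraints out of m, so the number of vertices is at most C(m, n) = m! / (n!(m-n)!).
m = 5, n = 2
Numerator: 5 * 4
Denominator: 2! = 2
C(5, 2) = 10


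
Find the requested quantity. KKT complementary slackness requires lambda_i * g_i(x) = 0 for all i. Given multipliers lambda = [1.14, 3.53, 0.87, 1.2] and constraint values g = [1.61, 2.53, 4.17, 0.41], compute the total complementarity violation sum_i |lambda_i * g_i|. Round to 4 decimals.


KKT complementary slackness check:
lambda_1 * g_1 = 1.14 * 1.61 = 1.8354
lambda_2 * g_2 = 3.53 * 2.53 = 8.9309
lambda_3 * g_3 = 0.87 * 4.17 = 3.6279
lambda_4 * g_4 = 1.2 * 0.41 = 0.492
Total violation = 1.8354 + 8.9309 + 3.6279 + 0.492 = 14.8862


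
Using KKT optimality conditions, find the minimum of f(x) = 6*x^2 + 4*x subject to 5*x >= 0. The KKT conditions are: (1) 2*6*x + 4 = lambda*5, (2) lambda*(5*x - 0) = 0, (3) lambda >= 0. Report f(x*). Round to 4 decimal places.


Step 1: Try lambda = 0 (constraint inactive).
x_unc = -4/(2*6) = -0.3333
Check: 5*-0.3333 = -1.6665 < 0 -- violated!
Step 2: Constraint must be active: 5*x = 0
x* = 0/5 = 0.0
lambda = (2*6*0.0 + 4)/5 = 0.8
Step 3: Compute optimal value.
f(x*) = 6*0.0^2 + 4*0.0 = 0.0


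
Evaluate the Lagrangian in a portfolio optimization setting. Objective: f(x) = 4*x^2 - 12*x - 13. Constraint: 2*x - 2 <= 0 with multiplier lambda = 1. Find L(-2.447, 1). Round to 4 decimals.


Step 1: Evaluate f(x).
f(-2.447) = 4*(-2.447)^2 - 12*(-2.447) - 13 = 40.3152
Step 2: Evaluate g(x).
g(-2.447) = 2*-2.447 - 2 = -6.894
Step 3: Compute Lagrangian.
L = 40.3152 + 1*-6.894 = 33.4212


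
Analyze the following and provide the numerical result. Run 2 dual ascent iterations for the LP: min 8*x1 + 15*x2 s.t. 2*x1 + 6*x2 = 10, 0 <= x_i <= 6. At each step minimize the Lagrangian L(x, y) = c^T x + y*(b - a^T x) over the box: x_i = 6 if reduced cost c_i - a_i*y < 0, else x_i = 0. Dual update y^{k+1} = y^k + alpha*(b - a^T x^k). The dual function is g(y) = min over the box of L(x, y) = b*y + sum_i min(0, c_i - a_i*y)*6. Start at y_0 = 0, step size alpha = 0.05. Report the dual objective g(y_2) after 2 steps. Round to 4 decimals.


Dual ascent for LP: min 8*x1 + 15*x2, 2*x1 + 6*x2 = 10, 0 <= x_i <= 6
Step 1: y^k = 0.0, reduced costs: (8.0, 15.0)
  x^k = (0.0, 0.0), subgradient = b - a^T x = 10.0
  y^{k+1} = 0.0 + 0.05*10.0 = 0.5
Step 2: y^k = 0.5, reduced costs: (7.0, 12.0)
  x^k = (0.0, 0.0), subgradient = b - a^T x = 10.0
  y^{k+1} = 0.5 + 0.05*10.0 = 1.0
Dual objective at y_2 = 1.0: reduced costs (6.0, 9.0), box minimizer x = (0.0, 0.0)
g(y_2) = b*y + (c1 - a1*y)*x1 + (c2 - a2*y)*x2 = 10*1.0 + 6.0*0.0 + 9.0*0.0 = 10.0 + 0.0 + 0.0 = 10.0
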